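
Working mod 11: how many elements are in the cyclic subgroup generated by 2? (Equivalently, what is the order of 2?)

The order of 2 must divide p − 1 = 10 = 2 · 5.
Divisors: 1, 2, 5, 10.
Check each in increasing order: 2^1 ≡ 2;  2^2 ≡ 4;  2^5 ≡ 10;  2^10 ≡ 1.
Smallest exponent giving 1 is 10.

10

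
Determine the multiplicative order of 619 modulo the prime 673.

The order of 619 must divide p − 1 = 672 = 2^5 · 3 · 7.
Divisors: 1, 2, 3, 4, 6, 7, 8, 12, 14, 16, 21, 24, 28, 32, 42, 48, 56, 84, 96, 112, 168, 224, 336, 672.
Check each in increasing order: 619^1 ≡ 619;  619^2 ≡ 224;  619^3 ≡ 18;  619^4 ≡ 374;  619^6 ≡ 324;  619^7 ≡ 2;  619^8 ≡ 565;  619^12 ≡ 661;  619^14 ≡ 4;  619^16 ≡ 223;  619^21 ≡ 8;  619^24 ≡ 144;  619^28 ≡ 16;  619^32 ≡ 600;  619^42 ≡ 64;  619^48 ≡ 546;  619^56 ≡ 256;  619^84 ≡ 58;  619^96 ≡ 650;  619^112 ≡ 255;  619^168 ≡ 672;  619^224 ≡ 417;  619^336 ≡ 1.
Smallest exponent giving 1 is 336.

336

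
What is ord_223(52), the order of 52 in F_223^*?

The order of 52 must divide p − 1 = 222 = 2 · 3 · 37.
Divisors: 1, 2, 3, 6, 37, 74, 111, 222.
Check each in increasing order: 52^1 ≡ 52;  52^2 ≡ 28;  52^3 ≡ 118;  52^6 ≡ 98;  52^37 ≡ 222;  52^74 ≡ 1.
Smallest exponent giving 1 is 74.

74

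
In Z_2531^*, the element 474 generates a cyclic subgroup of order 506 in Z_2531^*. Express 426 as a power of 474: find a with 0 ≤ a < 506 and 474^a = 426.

359

Baby-step giant-step with m = ceil(sqrt(506)) = 23.
Baby table (474^j mod 2531 for j=0..22):
  0:1  1:474  2:1948  3:2068  4:735  5:1643  6:1765  7:1380
  8:1122  9:318  10:1403  11:1900  12:2095  13:878  14:1088  15:1919
  16:977  17:2456  18:2415  19:698  20:1822  21:557  22:794
Giant step factor: 474^(-23) ≡ 889 (mod 2531).
Scan 426·889^i mod 2531 for i = 0, 1, …:
  i=0: 426   i=1: 1595   i=2: 595   i=3: 2507
  i=4: 1443   i=5: 2141   i=6: 37   i=7: 2521
  i=8: 1234   i=9: 1103     …   i=14: 24
  i=15: 1088
Match at i=15, j=14: a = 15·23 + 14 = 359.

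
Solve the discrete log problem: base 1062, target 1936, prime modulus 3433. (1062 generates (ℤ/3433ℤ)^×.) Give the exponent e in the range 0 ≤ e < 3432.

Baby-step giant-step with m = ceil(sqrt(3432)) = 59.
Baby table (1062^j mod 3433 for j=0..58):
  0:1  1:1062  2:1820  3:61  4:2988  5:1164  6:288  7:319
  8:2344  9:403  10:2294  11:2231  12:552  13:2614  14:2204  15:2775
  16:1536  17:557  18:1058  19:1005  20:3080  21:2744  22:2944  23:2498
  24:2600  25:1068  26:1326  27:682  28:3354  29:1927  30:406  31:2047
  32:825  33:735  34:1279  35:2263  36:206  37:2493  38:723  39:2267
  40:1021  41:2907  42:967  43:487  44:2244  45:626  46:2243  47:2997
  48:423  49:2936  50:868  51:1772  52:580  53:1453  54:1669  55:1050
  56:2808  57:2252  58:2256
Giant step factor: 1062^(-59) ≡ 2001 (mod 3433).
Scan 1936·2001^i mod 3433 for i = 0, 1, …:
  i=0: 1936   i=1: 1512   i=2: 1039   i=3: 2074
  i=4: 3010   i=5: 1528   i=6: 2158   i=7: 2877
  i=8: 3169   i=9: 418     …   i=32: 2696
  i=33: 1453
Match at i=33, j=53: e = 33·59 + 53 = 2000.

2000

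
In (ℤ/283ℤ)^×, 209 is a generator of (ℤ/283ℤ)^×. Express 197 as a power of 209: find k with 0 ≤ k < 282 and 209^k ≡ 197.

Baby-step giant-step with m = ceil(sqrt(282)) = 17.
Baby table (209^j mod 283 for j=0..16):
  0:1  1:209  2:99  3:32  4:179  5:55  6:175  7:68
  8:62  9:223  10:195  11:3  12:61  13:14  14:96  15:254
  16:165
Giant step factor: 209^(-17) ≡ 69 (mod 283).
Scan 197·69^i mod 283 for i = 0, 1, …:
  i=0: 197   i=1: 9   i=2: 55
Match at i=2, j=5: k = 2·17 + 5 = 39.

39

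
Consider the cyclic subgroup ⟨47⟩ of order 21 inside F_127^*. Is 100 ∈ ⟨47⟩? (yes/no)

100 ∈ ⟨47⟩ iff 100^21 ≡ 1 (mod 127), since |⟨47⟩| = 21.
100^21 mod 127 = 1.
Since 1 = 1, 100 lies in the subgroup.

yes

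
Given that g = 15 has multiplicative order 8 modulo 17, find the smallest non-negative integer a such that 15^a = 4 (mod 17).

Successive powers of 15 modulo 17:
  15^0=1  15^1=15  15^2=4
So 15^2 ≡ 4 (mod 17), giving a = 2.

2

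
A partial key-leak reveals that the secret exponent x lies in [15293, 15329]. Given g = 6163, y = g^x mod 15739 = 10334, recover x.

15305

Compute 6163^15293 mod 15739 = 14817, then multiply by 6163 repeatedly:
  6163^15293=14817  6163^15294=15232  6163^15295=7420  6163^15296=7665  6163^15297=6656
  6163^15298=5094  6163^15299=10756  6163^15300=12299  6163^15301=15452  6163^15302=9726
  6163^15303=7226  6163^15304=8207  6163^15305=10334
Found 10334 at exponent 15305.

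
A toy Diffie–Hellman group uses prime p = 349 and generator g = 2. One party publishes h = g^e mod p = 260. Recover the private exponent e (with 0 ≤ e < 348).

Baby-step giant-step with m = ceil(sqrt(348)) = 19.
Baby table (2^j mod 349 for j=0..18):
  0:1  1:2  2:4  3:8  4:16  5:32  6:64  7:128
  8:256  9:163  10:326  11:303  12:257  13:165  14:330  15:311
  16:273  17:197  18:45
Giant step factor: 2^(-19) ≡ 159 (mod 349).
Scan 260·159^i mod 349 for i = 0, 1, …:
  i=0: 260   i=1: 158   i=2: 343   i=3: 93
  i=4: 129   i=5: 269   i=6: 193   i=7: 324
  i=8: 213   i=9: 14   i=10: 132   i=11: 48
  i=12: 303
Match at i=12, j=11: e = 12·19 + 11 = 239.

239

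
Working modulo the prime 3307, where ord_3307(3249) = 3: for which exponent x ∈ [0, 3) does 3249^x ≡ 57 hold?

2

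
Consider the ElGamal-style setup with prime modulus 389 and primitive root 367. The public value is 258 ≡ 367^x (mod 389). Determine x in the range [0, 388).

59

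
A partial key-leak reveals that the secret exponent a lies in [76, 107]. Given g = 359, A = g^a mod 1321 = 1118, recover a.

Compute 359^76 mod 1321 = 820, then multiply by 359 repeatedly:
  359^76=820  359^77=1118
Found 1118 at exponent 77.

77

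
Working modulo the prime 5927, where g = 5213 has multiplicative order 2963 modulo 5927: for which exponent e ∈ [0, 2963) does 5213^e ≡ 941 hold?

Baby-step giant-step with m = ceil(sqrt(2963)) = 55.
Baby table (5213^j mod 5927 for j=0..54):
  0:1  1:5213  2:74  3:507  4:5476  5:1956  6:2188  7:2496
  8:1883  9:967  10:3021  11:434  12:4255  13:2481  14:739  15:5784
  16:1343  17:1272  18:4550  19:5223  20:4788  21:1247  22:4619  23:3373
  24:3967  25:668  26:3135  27:2016  28:837  29:1009  30:2668  31:3542
  32:1841  33:1320  34:5840  35:2848  36:5416  37:3307  38:3675  39:1711
  40:5235  41:2147  42:2135  43:4776  44:3888  45:3731  46:3216  47:3452
  48:904  49:587  50:1699  51:1949  52:1259  53:1978  54:4261
Giant step factor: 5213^(-55) ≡ 3261 (mod 5927).
Scan 941·3261^i mod 5927 for i = 0, 1, …:
  i=0: 941   i=1: 4342   i=2: 5586   i=3: 2275
  i=4: 4098   i=5: 4120   i=6: 4738   i=7: 4856
  i=8: 4399   i=9: 1799   i=10: 4736   i=11: 4261
Match at i=11, j=54: e = 11·55 + 54 = 659.

659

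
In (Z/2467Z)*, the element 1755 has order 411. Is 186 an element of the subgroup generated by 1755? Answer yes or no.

186 ∈ ⟨1755⟩ iff 186^411 ≡ 1 (mod 2467), since |⟨1755⟩| = 411.
186^411 mod 2467 = 2466.
Since 2466 ≠ 1, 186 does not lie in the subgroup.

no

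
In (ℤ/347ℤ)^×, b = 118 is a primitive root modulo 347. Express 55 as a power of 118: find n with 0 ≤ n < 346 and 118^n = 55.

201

Baby-step giant-step with m = ceil(sqrt(346)) = 19.
Baby table (118^j mod 347 for j=0..18):
  0:1  1:118  2:44  3:334  4:201  5:122  6:169  7:163
  8:149  9:232  10:310  11:145  12:107  13:134  14:197  15:344
  16:340  17:215  18:39
Giant step factor: 118^(-19) ≡ 286 (mod 347).
Scan 55·286^i mod 347 for i = 0, 1, …:
  i=0: 55   i=1: 115   i=2: 272   i=3: 64
  i=4: 260   i=5: 102   i=6: 24   i=7: 271
  i=8: 125   i=9: 9   i=10: 145
Match at i=10, j=11: n = 10·19 + 11 = 201.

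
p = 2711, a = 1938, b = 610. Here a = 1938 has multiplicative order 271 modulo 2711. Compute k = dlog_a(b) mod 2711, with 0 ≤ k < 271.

126

Baby-step giant-step with m = ceil(sqrt(271)) = 17.
Baby table (1938^j mod 2711 for j=0..16):
  0:1  1:1938  2:1109  3:2130  4:1798  5:889  6:1397  7:1808
  8:1292  9:1643  10:1420  11:295  12:2400  13:1835  14:2109  15:1765
  16:1999
Giant step factor: 1938^(-17) ≡ 1324 (mod 2711).
Scan 610·1324^i mod 2711 for i = 0, 1, …:
  i=0: 610   i=1: 2473   i=2: 2075   i=3: 1057
  i=4: 592   i=5: 329   i=6: 1836   i=7: 1808
Match at i=7, j=7: k = 7·17 + 7 = 126.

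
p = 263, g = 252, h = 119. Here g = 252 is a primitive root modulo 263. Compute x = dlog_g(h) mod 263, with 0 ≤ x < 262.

193

Baby-step giant-step with m = ceil(sqrt(262)) = 17.
Baby table (252^j mod 263 for j=0..16):
  0:1  1:252  2:121  3:247  4:176  5:168  6:256  7:77
  8:205  9:112  10:83  11:139  12:49  13:250  14:143  15:5
  16:208
Giant step factor: 252^(-17) ≡ 10 (mod 263).
Scan 119·10^i mod 263 for i = 0, 1, …:
  i=0: 119   i=1: 138   i=2: 65   i=3: 124
  i=4: 188   i=5: 39   i=6: 127   i=7: 218
  i=8: 76   i=9: 234   i=10: 236   i=11: 256
Match at i=11, j=6: x = 11·17 + 6 = 193.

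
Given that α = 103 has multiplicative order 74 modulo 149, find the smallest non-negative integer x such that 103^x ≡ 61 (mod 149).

Baby-step giant-step with m = ceil(sqrt(74)) = 9.
Baby table (103^j mod 149 for j=0..8):
  0:1  1:103  2:30  3:110  4:6  5:22  6:31  7:64
  8:36
Giant step factor: 103^(-9) ≡ 35 (mod 149).
Scan 61·35^i mod 149 for i = 0, 1, …:
  i=0: 61   i=1: 49   i=2: 76   i=3: 127
  i=4: 124   i=5: 19   i=6: 69   i=7: 31
Match at i=7, j=6: x = 7·9 + 6 = 69.

69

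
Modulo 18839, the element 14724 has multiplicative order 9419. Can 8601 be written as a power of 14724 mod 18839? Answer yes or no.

no

8601 ∈ ⟨14724⟩ iff 8601^9419 ≡ 1 (mod 18839), since |⟨14724⟩| = 9419.
8601^9419 mod 18839 = 18838.
Since 18838 ≠ 1, 8601 does not lie in the subgroup.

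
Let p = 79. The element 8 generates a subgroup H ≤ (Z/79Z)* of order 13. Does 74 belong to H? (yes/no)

no

⟨8⟩ has order 13; its elements mod 79 are {1, 8, 10, 18, 21, 22, 38, 46, 52, 62, 64, 65, 67}.
74 is not in this set.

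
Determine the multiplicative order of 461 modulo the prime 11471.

The order of 461 must divide p − 1 = 11470 = 2 · 5 · 31 · 37.
Divisors: 1, 2, 5, 10, 31, 37, 62, 74, 155, 185, 310, 370, 1147, 2294, 5735, 11470.
Check each in increasing order: 461^1 ≡ 461;  461^2 ≡ 6043;  461^5 ≡ 3499;  461^10 ≡ 3444;  461^31 ≡ 9613;  461^37 ≡ 1708;  461^62 ≡ 10864;  461^74 ≡ 3630;  461^155 ≡ 11038;  461^185 ≡ 8787;  461^310 ≡ 3953;  461^370 ≡ 68;  461^1147 ≡ 578;  461^2294 ≡ 1425;  461^5735 ≡ 1.
Smallest exponent giving 1 is 5735.

5735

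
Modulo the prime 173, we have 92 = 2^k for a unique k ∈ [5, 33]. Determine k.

22

Compute 2^5 mod 173 = 32, then multiply by 2 repeatedly:
  2^5=32  2^6=64  2^7=128  2^8=83  2^9=166
  2^10=159  2^11=145  2^12=117  2^13=61  2^14=122
  2^15=71  2^16=142  2^17=111  2^18=49  2^19=98
  2^20=23  2^21=46  2^22=92
Found 92 at exponent 22.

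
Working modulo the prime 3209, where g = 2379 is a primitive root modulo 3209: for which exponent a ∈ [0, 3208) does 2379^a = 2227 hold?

1376

Baby-step giant-step with m = ceil(sqrt(3208)) = 57.
Baby table (2379^j mod 3209 for j=0..56):
  0:1  1:2379  2:2174  3:2247  4:2628  5:880  6:1252  7:556
  8:616  9:2160  10:1031  11:1073  12:1512  13:2968  14:1072  15:2342
  16:794  17:2034  18:2923  19:3123  20:782  21:2367  22:2507  23:1831
  24:1336  25:1434  26:319  27:1577  28:362  29:1186  30:783  31:1537
  32:1472  33:869  34:755  35:2314  36:1571  37:2133  38:978  39:137
  40:1814  41:2610  42:2984  43:628  44:1827  45:1447  46:2365  47:958
  48:692  49:51  50:2596  51:1768  52:2282  53:2459  54:3163  55:2881
  56:2684
Giant step factor: 2379^(-57) ≡ 2033 (mod 3209).
Scan 2227·2033^i mod 3209 for i = 0, 1, …:
  i=0: 2227   i=1: 2801   i=2: 1667   i=3: 307
  i=4: 1585   i=5: 469   i=6: 404   i=7: 3037
  i=8: 105   i=9: 1671     …   i=23: 1986
  i=24: 616
Match at i=24, j=8: a = 24·57 + 8 = 1376.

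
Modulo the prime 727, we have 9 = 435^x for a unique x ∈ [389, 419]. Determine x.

Compute 435^389 mod 727 = 667, then multiply by 435 repeatedly:
  435^389=667  435^390=72  435^391=59  435^392=220  435^393=463
  435^394=26  435^395=405  435^396=241  435^397=147  435^398=696
  435^399=328  435^400=188  435^401=356  435^402=9
Found 9 at exponent 402.

402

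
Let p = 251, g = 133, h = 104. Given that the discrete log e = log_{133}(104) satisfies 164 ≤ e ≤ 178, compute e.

167

Compute 133^164 mod 251 = 115, then multiply by 133 repeatedly:
  133^164=115  133^165=235  133^166=131  133^167=104
Found 104 at exponent 167.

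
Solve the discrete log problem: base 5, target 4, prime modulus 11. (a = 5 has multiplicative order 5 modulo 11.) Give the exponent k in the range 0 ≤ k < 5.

Successive powers of 5 modulo 11:
  5^0=1  5^1=5  5^2=3  5^3=4
So 5^3 ≡ 4 (mod 11), giving k = 3.

3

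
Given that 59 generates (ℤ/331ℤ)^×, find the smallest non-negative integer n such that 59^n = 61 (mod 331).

45

Baby-step giant-step with m = ceil(sqrt(330)) = 19.
Baby table (59^j mod 331 for j=0..18):
  0:1  1:59  2:171  3:159  4:113  5:47  6:125  7:93
  8:191  9:15  10:223  11:248  12:68  13:40  14:43  15:220
  16:71  17:217  18:225
Giant step factor: 59^(-19) ≡ 227 (mod 331).
Scan 61·227^i mod 331 for i = 0, 1, …:
  i=0: 61   i=1: 276   i=2: 93
Match at i=2, j=7: n = 2·19 + 7 = 45.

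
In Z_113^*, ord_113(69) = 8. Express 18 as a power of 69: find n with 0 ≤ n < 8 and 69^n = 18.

Successive powers of 69 modulo 113:
  69^0=1  69^1=69  69^2=15  69^3=18
So 69^3 ≡ 18 (mod 113), giving n = 3.

3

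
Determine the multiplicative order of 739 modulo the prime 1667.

1666

The order of 739 must divide p − 1 = 1666 = 2 · 7^2 · 17.
Divisors: 1, 2, 7, 14, 17, 34, 49, 98, 119, 238, 833, 1666.
Check each in increasing order: 739^1 ≡ 739;  739^2 ≡ 1012;  739^7 ≡ 718;  739^14 ≡ 421;  739^17 ≡ 1137;  739^34 ≡ 844;  739^49 ≡ 263;  739^98 ≡ 822;  739^119 ≡ 1165;  739^238 ≡ 287;  739^833 ≡ 1666;  739^1666 ≡ 1.
Smallest exponent giving 1 is 1666.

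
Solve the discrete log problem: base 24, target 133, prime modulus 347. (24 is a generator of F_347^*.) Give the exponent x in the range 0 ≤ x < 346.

72

Baby-step giant-step with m = ceil(sqrt(346)) = 19.
Baby table (24^j mod 347 for j=0..18):
  0:1  1:24  2:229  3:291  4:44  5:15  6:13  7:312
  8:201  9:313  10:225  11:195  12:169  13:239  14:184  15:252
  16:149  17:106  18:115
Giant step factor: 24^(-19) ≡ 65 (mod 347).
Scan 133·65^i mod 347 for i = 0, 1, …:
  i=0: 133   i=1: 317   i=2: 132   i=3: 252
Match at i=3, j=15: x = 3·19 + 15 = 72.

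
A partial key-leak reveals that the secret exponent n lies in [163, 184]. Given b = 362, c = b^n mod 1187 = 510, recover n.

Compute 362^163 mod 1187 = 74, then multiply by 362 repeatedly:
  362^163=74  362^164=674  362^165=653  362^166=173  362^167=902
  362^168=99  362^169=228  362^170=633  362^171=55  362^172=918
  362^173=1143  362^174=690  362^175=510
Found 510 at exponent 175.

175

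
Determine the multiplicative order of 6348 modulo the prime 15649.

The order of 6348 must divide p − 1 = 15648 = 2^5 · 3 · 163.
Divisors: 1, 2, 3, 4, 6, 8, 12, 16, 24, 32, 48, 96, 163, 326, 489, 652, 978, 1304, 1956, 2608, 3912, 5216, 7824, 15648.
Check each in increasing order: 6348^1 ≡ 6348;  6348^2 ≡ 929;  6348^3 ≡ 13268;  6348^4 ≡ 2346;  6348^6 ≡ 4223;  6348^8 ≡ 10917;  6348^12 ≡ 9518;  6348^16 ≡ 13754;  6348^24 ≡ 263;  6348^32 ≡ 7404;  6348^48 ≡ 6573;  6348^96 ≡ 13089;  6348^163 ≡ 2519;  6348^326 ≡ 7516;  6348^489 ≡ 13163;  6348^652 ≡ 13015;  6348^978 ≡ 14490;  6348^1304 ≡ 5449;  6348^1956 ≡ 13116;  6348^2608 ≡ 5448;  6348^3912 ≡ 15648;  6348^5216 ≡ 10200;  6348^7824 ≡ 1.
Smallest exponent giving 1 is 7824.

7824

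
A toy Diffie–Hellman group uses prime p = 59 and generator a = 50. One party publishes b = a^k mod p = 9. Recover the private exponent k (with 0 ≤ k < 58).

30

Baby-step giant-step with m = ceil(sqrt(58)) = 8.
Baby table (50^j mod 59 for j=0..7):
  0:1  1:50  2:22  3:38  4:12  5:10  6:28  7:43
Giant step factor: 50^(-8) ≡ 25 (mod 59).
Scan 9·25^i mod 59 for i = 0, 1, …:
  i=0: 9   i=1: 48   i=2: 20   i=3: 28
Match at i=3, j=6: k = 3·8 + 6 = 30.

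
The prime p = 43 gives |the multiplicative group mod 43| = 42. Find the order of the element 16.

7

The order of 16 must divide p − 1 = 42 = 2 · 3 · 7.
Divisors: 1, 2, 3, 6, 7, 14, 21, 42.
Check each in increasing order: 16^1 ≡ 16;  16^2 ≡ 41;  16^3 ≡ 11;  16^6 ≡ 35;  16^7 ≡ 1.
Smallest exponent giving 1 is 7.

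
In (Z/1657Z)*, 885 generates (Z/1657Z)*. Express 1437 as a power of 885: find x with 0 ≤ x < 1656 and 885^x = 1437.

Baby-step giant-step with m = ceil(sqrt(1656)) = 41.
Baby table (885^j mod 1657 for j=0..40):
  0:1  1:885  2:1121  3:1199  4:635  5:252  6:982  7:802
  8:574  9:948  10:538  11:571  12:1607  13:489  14:288  15:1359
  16:1390  17:656  18:610  19:1325  20:1126  21:653  22:1269  23:1276
  24:843  25:405  26:513  27:1644  28:94  29:340  30:983  31:30
  32:38  33:490  34:1173  35:823  36:932  37:1291  38:862  39:650
  40:271
Giant step factor: 885^(-41) ≡ 1052 (mod 1657).
Scan 1437·1052^i mod 1657 for i = 0, 1, …:
  i=0: 1437   i=1: 540   i=2: 1386   i=3: 1569
  i=4: 216   i=5: 223   i=6: 959   i=7: 1412
  i=8: 752   i=9: 715     …   i=22: 1453
  i=23: 802
Match at i=23, j=7: x = 23·41 + 7 = 950.

950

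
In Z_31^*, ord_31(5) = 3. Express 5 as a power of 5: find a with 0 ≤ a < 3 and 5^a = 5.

Successive powers of 5 modulo 31:
  5^0=1  5^1=5
So 5^1 ≡ 5 (mod 31), giving a = 1.

1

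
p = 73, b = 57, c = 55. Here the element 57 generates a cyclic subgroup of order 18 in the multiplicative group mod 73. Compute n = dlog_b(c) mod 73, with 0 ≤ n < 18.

4

Successive powers of 57 modulo 73:
  57^0=1  57^1=57  57^2=37  57^3=65  57^4=55
So 57^4 ≡ 55 (mod 73), giving n = 4.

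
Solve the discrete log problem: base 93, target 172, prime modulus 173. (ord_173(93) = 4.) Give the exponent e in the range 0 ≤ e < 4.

2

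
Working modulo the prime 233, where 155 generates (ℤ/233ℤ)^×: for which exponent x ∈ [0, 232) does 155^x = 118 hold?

187

Baby-step giant-step with m = ceil(sqrt(232)) = 16.
Baby table (155^j mod 233 for j=0..15):
  0:1  1:155  2:26  3:69  4:210  5:163  6:101  7:44
  8:63  9:212  10:7  11:153  12:182  13:17  14:72  15:209
Giant step factor: 155^(-16) ≡ 204 (mod 233).
Scan 118·204^i mod 233 for i = 0, 1, …:
  i=0: 118   i=1: 73   i=2: 213   i=3: 114
  i=4: 189   i=5: 111   i=6: 43   i=7: 151
  i=8: 48   i=9: 6   i=10: 59   i=11: 153
Match at i=11, j=11: x = 11·16 + 11 = 187.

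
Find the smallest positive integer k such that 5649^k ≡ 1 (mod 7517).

7516

The order of 5649 must divide p − 1 = 7516 = 2^2 · 1879.
Divisors: 1, 2, 4, 1879, 3758, 7516.
Check each in increasing order: 5649^1 ≡ 5649;  5649^2 ≡ 1536;  5649^4 ≡ 6475;  5649^1879 ≡ 4108;  5649^3758 ≡ 7516;  5649^7516 ≡ 1.
Smallest exponent giving 1 is 7516.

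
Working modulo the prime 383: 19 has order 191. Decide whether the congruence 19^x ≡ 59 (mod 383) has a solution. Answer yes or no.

no

59 ∈ ⟨19⟩ iff 59^191 ≡ 1 (mod 383), since |⟨19⟩| = 191.
59^191 mod 383 = 382.
Since 382 ≠ 1, 59 does not lie in the subgroup.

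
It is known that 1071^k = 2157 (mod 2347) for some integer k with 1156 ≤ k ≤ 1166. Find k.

1159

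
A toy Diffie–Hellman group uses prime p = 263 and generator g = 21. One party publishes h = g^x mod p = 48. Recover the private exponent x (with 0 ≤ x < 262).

250

Baby-step giant-step with m = ceil(sqrt(262)) = 17.
Baby table (21^j mod 263 for j=0..16):
  0:1  1:21  2:178  3:56  4:124  5:237  6:243  7:106
  8:122  9:195  10:150  11:257  12:137  13:247  14:190  15:45
  16:156
Giant step factor: 21^(-17) ≡ 160 (mod 263).
Scan 48·160^i mod 263 for i = 0, 1, …:
  i=0: 48   i=1: 53   i=2: 64   i=3: 246
  i=4: 173   i=5: 65   i=6: 143   i=7: 262
  i=8: 103   i=9: 174     …   i=13: 134
  i=14: 137
Match at i=14, j=12: x = 14·17 + 12 = 250.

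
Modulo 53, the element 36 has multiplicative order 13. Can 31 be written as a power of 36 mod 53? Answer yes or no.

⟨36⟩ has order 13; its elements mod 53 are {1, 10, 13, 15, 16, 24, 28, 36, 42, 44, 46, 47, 49}.
31 is not in this set.

no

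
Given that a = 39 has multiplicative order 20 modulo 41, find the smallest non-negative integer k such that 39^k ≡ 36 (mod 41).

Successive powers of 39 modulo 41:
  39^0=1  39^1=39  39^2=4  39^3=33  39^4=16  39^5=9
  39^6=23  39^7=36
So 39^7 ≡ 36 (mod 41), giving k = 7.

7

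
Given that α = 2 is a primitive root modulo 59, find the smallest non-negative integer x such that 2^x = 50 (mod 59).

13

Successive powers of 2 modulo 59:
  2^0=1  2^1=2  2^2=4  2^3=8  2^4=16  2^5=32
  2^6=5  2^7=10  2^8=20  2^9=40  2^10=21  2^11=42
  2^12=25  2^13=50
So 2^13 ≡ 50 (mod 59), giving x = 13.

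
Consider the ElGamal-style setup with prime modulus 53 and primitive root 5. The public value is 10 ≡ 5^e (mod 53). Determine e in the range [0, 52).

Baby-step giant-step with m = ceil(sqrt(52)) = 8.
Baby table (5^j mod 53 for j=0..7):
  0:1  1:5  2:25  3:19  4:42  5:51  6:43  7:3
Giant step factor: 5^(-8) ≡ 46 (mod 53).
Scan 10·46^i mod 53 for i = 0, 1, …:
  i=0: 10   i=1: 36   i=2: 13   i=3: 15
  i=4: 1
Match at i=4, j=0: e = 4·8 + 0 = 32.

32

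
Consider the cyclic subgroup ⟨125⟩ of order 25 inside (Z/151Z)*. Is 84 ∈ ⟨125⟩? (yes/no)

yes

⟨125⟩ has order 25; its elements mod 151 are {1, 8, 9, 19, 20, 29, 44, 50, 59, 64, 68, 72, 78, 81, 84, 86, 91, 94, 98, 110, 123, 124, 125, 127, 148}.
84 is in this set.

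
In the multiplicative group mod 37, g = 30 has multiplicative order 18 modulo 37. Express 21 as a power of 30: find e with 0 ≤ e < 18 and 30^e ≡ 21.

17

Successive powers of 30 modulo 37:
  30^0=1  30^1=30  30^2=12  30^3=27  30^4=33  30^5=28
  30^6=26  30^7=3  30^8=16  30^9=36  30^10=7  30^11=25
  30^12=10  30^13=4  30^14=9  30^15=11  30^16=34  30^17=21
So 30^17 ≡ 21 (mod 37), giving e = 17.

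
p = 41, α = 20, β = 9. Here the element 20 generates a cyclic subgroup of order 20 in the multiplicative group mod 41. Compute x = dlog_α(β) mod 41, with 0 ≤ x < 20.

Successive powers of 20 modulo 41:
  20^0=1  20^1=20  20^2=31  20^3=5  20^4=18  20^5=32
  20^6=25  20^7=8  20^8=37  20^9=2  20^10=40  20^11=21
  20^12=10  20^13=36  20^14=23  20^15=9
So 20^15 ≡ 9 (mod 41), giving x = 15.

15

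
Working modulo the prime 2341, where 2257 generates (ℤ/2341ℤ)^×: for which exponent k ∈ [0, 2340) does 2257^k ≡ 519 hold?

1604

Baby-step giant-step with m = ceil(sqrt(2340)) = 49.
Baby table (2257^j mod 2341 for j=0..48):
  0:1  1:2257  2:33  3:1910  4:1089  5:2164  6:822  7:1182
  8:1375  9:1550  10:896  11:1989  12:1476  13:89  14:1888  15:596
  16:1438  17:940  18:634  19:587  20:2194  21:643  22:2172  23:150
  24:1446  25:268  26:898  27:1821  28:1542  29:1568  30:1725  31:242
  32:741  33:963  34:1043  35:1346  36:1645  37:2280  38:442  39:328
  40:540  41:1460  42:1433  43:1360  44:469  45:401  46:1431  47:1528
  48:403
Giant step factor: 2257^(-49) ≡ 1683 (mod 2341).
Scan 519·1683^i mod 2341 for i = 0, 1, …:
  i=0: 519   i=1: 284   i=2: 408   i=3: 751
  i=4: 2134   i=5: 428   i=6: 1637   i=7: 2055
  i=8: 908   i=9: 1832     …   i=31: 1168
  i=32: 1645
Match at i=32, j=36: k = 32·49 + 36 = 1604.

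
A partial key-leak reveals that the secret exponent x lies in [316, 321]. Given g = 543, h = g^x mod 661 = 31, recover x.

Compute 543^316 mod 661 = 508, then multiply by 543 repeatedly:
  543^316=508  543^317=207  543^318=31
Found 31 at exponent 318.

318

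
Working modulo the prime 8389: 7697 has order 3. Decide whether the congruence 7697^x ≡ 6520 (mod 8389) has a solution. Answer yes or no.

no

⟨7697⟩ has order 3; its elements mod 8389 are {1, 691, 7697}.
6520 is not in this set.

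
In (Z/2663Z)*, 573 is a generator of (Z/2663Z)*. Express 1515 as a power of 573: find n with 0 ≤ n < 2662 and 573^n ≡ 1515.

1211

Baby-step giant-step with m = ceil(sqrt(2662)) = 52.
Baby table (573^j mod 2663 for j=0..51):
  0:1  1:573  2:780  3:2219  4:1236  5:2533  6:74  7:2457
  8:1797  9:1763  10:922  11:1032  12:150  13:734  14:2491  15:2638
  16:1653  17:1804  18:448  19:1056  20:587  21:813  22:2487  23:346
  24:1196  25:917  26:830  27:1576  28:291  29:1637  30:625  31:1283
  32:171  33:2115  34:230  35:1303  36:979  37:1737  38:2002  39:2056
  40:1042  41:554  42:545  43:714  44:1683  45:353  46:2544  47:1051
  48:385  49:2239  50:2044  51:2155
Giant step factor: 573^(-52) ≡ 2148 (mod 2663).
Scan 1515·2148^i mod 2663 for i = 0, 1, …:
  i=0: 1515   i=1: 34   i=2: 1131   i=3: 732
  i=4: 1166   i=5: 1348   i=6: 823   i=7: 2235
  i=8: 2054   i=9: 2064     …   i=22: 1784
  i=23: 2638
Match at i=23, j=15: n = 23·52 + 15 = 1211.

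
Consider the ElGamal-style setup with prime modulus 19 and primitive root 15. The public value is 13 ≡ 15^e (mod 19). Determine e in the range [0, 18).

7

Successive powers of 15 modulo 19:
  15^0=1  15^1=15  15^2=16  15^3=12  15^4=9  15^5=2
  15^6=11  15^7=13
So 15^7 ≡ 13 (mod 19), giving e = 7.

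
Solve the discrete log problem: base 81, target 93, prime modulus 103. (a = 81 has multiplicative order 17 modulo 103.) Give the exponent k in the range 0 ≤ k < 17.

15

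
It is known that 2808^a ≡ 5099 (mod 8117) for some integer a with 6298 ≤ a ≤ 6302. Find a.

Compute 2808^6298 mod 8117 = 1614, then multiply by 2808 repeatedly:
  2808^6298=1614  2808^6299=2826  2808^6300=5099
Found 5099 at exponent 6300.

6300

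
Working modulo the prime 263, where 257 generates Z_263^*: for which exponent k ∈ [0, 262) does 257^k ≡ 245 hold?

225

Baby-step giant-step with m = ceil(sqrt(262)) = 17.
Baby table (257^j mod 263 for j=0..16):
  0:1  1:257  2:36  3:47  4:244  5:114  6:105  7:159
  8:98  9:201  10:109  11:135  12:242  13:126  14:33  15:65
  16:136
Giant step factor: 257^(-17) ≡ 224 (mod 263).
Scan 245·224^i mod 263 for i = 0, 1, …:
  i=0: 245   i=1: 176   i=2: 237   i=3: 225
  i=4: 167   i=5: 62   i=6: 212   i=7: 148
  i=8: 14   i=9: 243   i=10: 254   i=11: 88
  i=12: 250   i=13: 244
Match at i=13, j=4: k = 13·17 + 4 = 225.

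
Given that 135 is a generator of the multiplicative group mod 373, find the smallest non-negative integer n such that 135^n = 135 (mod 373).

1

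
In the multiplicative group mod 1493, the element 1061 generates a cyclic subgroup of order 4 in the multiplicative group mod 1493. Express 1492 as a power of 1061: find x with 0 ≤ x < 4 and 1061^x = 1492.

2

Successive powers of 1061 modulo 1493:
  1061^0=1  1061^1=1061  1061^2=1492
So 1061^2 ≡ 1492 (mod 1493), giving x = 2.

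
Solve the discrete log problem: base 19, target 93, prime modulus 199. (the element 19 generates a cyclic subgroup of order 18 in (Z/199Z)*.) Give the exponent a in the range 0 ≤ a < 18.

3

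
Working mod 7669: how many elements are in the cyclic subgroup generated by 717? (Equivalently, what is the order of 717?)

7668

The order of 717 must divide p − 1 = 7668 = 2^2 · 3^3 · 71.
Divisors: 1, 2, 3, 4, 6, 9, 12, 18, 27, 36, 54, 71, 108, 142, 213, 284, 426, 639, 852, 1278, 1917, 2556, 3834, 7668.
Check each in increasing order: 717^1 ≡ 717;  717^2 ≡ 266;  717^3 ≡ 6666;  717^4 ≡ 1735;  717^6 ≡ 1370;  717^9 ≡ 6310;  717^12 ≡ 5664;  717^18 ≡ 6321;  717^27 ≡ 6710;  717^36 ≡ 7220;  717^54 ≡ 7070;  717^71 ≡ 3383;  717^108 ≡ 6027;  717^142 ≡ 2541;  717^213 ≡ 6923;  717^284 ≡ 7052;  717^426 ≡ 4348;  717^639 ≡ 379;  717^852 ≡ 1019;  717^1278 ≡ 5599;  717^1917 ≡ 5377;  717^2556 ≡ 5598;  717^3834 ≡ 7668;  717^7668 ≡ 1.
Smallest exponent giving 1 is 7668.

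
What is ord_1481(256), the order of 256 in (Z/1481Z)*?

185

The order of 256 must divide p − 1 = 1480 = 2^3 · 5 · 37.
Divisors: 1, 2, 4, 5, 8, 10, 20, 37, 40, 74, 148, 185, 296, 370, 740, 1480.
Check each in increasing order: 256^1 ≡ 256;  256^2 ≡ 372;  256^4 ≡ 651;  256^5 ≡ 784;  256^8 ≡ 235;  256^10 ≡ 41;  256^20 ≡ 200;  256^37 ≡ 724;  256^40 ≡ 13;  256^74 ≡ 1383;  256^148 ≡ 718;  256^185 ≡ 1.
Smallest exponent giving 1 is 185.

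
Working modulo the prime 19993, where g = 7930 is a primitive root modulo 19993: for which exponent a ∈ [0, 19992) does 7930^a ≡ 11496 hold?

4629

Baby-step giant-step with m = ceil(sqrt(19992)) = 142.
Baby table (7930^j mod 19993 for j=0..141):
  0:1  1:7930  2:6915  3:15144  4:13962  5:17419  6:1033  7:14553
  8:5694  9:9226  10:7793  11:127  12:7460  13:18506  14:3960  15:13790
  16:12983  17:11233  18:8875  19:3390  20:12108  21:10054  22:16129  23:7749
  24:11081  25:3095  26:11939  27:9415  28:7088  29:7517  30:10677  31:18248
  32:17299  33:9097  34:4466  35:7777  36:13198  37:16778  38:16118  39:491
  40:14988  41:16448  42:18301  43:17736  44:15718  45:7378  46:8022  47:16727
  48:11548  49:7700  50:2378  51:4141  52:9624  53:5039  54:13256  55:16879
  56:17328  57:19144  58:5071  59:7107  60:18236  61:2111  62:6089  63:2675
  64:177  65:4100  66:4382  67:1426  68:12135  69:4241  70:2904  71:16777
  72:8188  73:13569  74:19837  75:2486  76:882  77:16703  78:1165  79:1684
  80:18789  81:8934  82:11421  83:240  84:3865  85:181  86:15827  87:12049
  88:2023  89:8004  90:13938  91:7036  92:15010  93:10971  94:10487  95:11023
  96:2994  97:10729  98:10755  99:17005  100:16858  101:10742  102:13880  103:6935
  104:13800  105:12311  106:411  107:371  108:3059  109:6361  110:391  111:1715
  112:4710  113:3376  114:1053  115:13209  116:4043  117:12211  118:7131  119:8626
  120:8127  121:9671  122:17875  123:18373  124:8899  125:13773  126:18124  127:13636
  128:11336  129:5952  130:15880  131:12486  132:8644  133:10916  134:14183  135:10565
  136:9780  137:2553  138:12374  139:176  140:16163  141:17460
Giant step factor: 7930^(-142) ≡ 14156 (mod 19993).
Scan 11496·14156^i mod 19993 for i = 0, 1, …:
  i=0: 11496   i=1: 14349   i=2: 15557   i=3: 1997
  i=4: 19423   i=5: 8252   i=6: 16206   i=7: 12454
  i=8: 550   i=9: 8523     …   i=31: 16167
  i=32: 181
Match at i=32, j=85: a = 32·142 + 85 = 4629.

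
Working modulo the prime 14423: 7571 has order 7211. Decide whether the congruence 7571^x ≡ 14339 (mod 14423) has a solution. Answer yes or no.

no

14339 ∈ ⟨7571⟩ iff 14339^7211 ≡ 1 (mod 14423), since |⟨7571⟩| = 7211.
14339^7211 mod 14423 = 14422.
Since 14422 ≠ 1, 14339 does not lie in the subgroup.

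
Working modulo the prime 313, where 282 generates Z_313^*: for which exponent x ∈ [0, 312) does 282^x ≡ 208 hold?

Baby-step giant-step with m = ceil(sqrt(312)) = 18.
Baby table (282^j mod 313 for j=0..17):
  0:1  1:282  2:22  3:257  4:171  5:20  6:6  7:127
  8:132  9:290  10:87  11:120  12:36  13:136  14:166  15:175
  16:209  17:94
Giant step factor: 282^(-18) ≡ 242 (mod 313).
Scan 208·242^i mod 313 for i = 0, 1, …:
  i=0: 208   i=1: 256   i=2: 291   i=3: 310
  i=4: 213   i=5: 214   i=6: 143   i=7: 176
  i=8: 24   i=9: 174   i=10: 166
Match at i=10, j=14: x = 10·18 + 14 = 194.

194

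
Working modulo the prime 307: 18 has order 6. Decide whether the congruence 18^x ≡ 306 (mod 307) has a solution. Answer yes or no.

yes

⟨18⟩ has order 6; its elements mod 307 are {1, 17, 18, 289, 290, 306}.
306 is in this set.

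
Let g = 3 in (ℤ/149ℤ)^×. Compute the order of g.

148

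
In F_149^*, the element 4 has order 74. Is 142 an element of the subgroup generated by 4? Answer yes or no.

142 ∈ ⟨4⟩ iff 142^74 ≡ 1 (mod 149), since |⟨4⟩| = 74.
142^74 mod 149 = 1.
Since 1 = 1, 142 lies in the subgroup.

yes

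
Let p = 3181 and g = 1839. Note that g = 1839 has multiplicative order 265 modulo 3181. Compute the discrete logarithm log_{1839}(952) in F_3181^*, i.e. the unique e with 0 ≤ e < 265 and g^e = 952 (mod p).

11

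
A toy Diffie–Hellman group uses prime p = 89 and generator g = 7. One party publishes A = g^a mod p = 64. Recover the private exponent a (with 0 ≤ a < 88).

24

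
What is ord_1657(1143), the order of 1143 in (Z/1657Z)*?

552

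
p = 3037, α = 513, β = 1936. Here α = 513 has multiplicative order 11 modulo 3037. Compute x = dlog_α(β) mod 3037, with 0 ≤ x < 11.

Successive powers of 513 modulo 3037:
  513^0=1  513^1=513  513^2=1987  513^3=1936
So 513^3 ≡ 1936 (mod 3037), giving x = 3.

3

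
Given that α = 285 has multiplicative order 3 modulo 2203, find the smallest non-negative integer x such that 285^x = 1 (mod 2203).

Successive powers of 285 modulo 2203:
  285^0=1
So 285^0 ≡ 1 (mod 2203), giving x = 0.

0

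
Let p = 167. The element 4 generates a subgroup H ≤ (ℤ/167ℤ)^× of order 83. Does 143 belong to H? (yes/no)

no

143 ∈ ⟨4⟩ iff 143^83 ≡ 1 (mod 167), since |⟨4⟩| = 83.
143^83 mod 167 = 166.
Since 166 ≠ 1, 143 does not lie in the subgroup.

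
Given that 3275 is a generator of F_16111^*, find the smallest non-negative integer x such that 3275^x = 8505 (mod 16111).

Baby-step giant-step with m = ceil(sqrt(16110)) = 127.
Baby table (3275^j mod 16111 for j=0..126):
  0:1  1:3275  2:11810  3:11350  4:3173  5:16091  6:15055  7:5465
  8:14665  9:984  10:400  11:5009  12:3477  13:12809  14:12542  15:8111
  16:12597  17:11015  18:1596  19:6936  20:15001  21:5836  22:5254  23:302
  24:6279  25:6089  26:12168  27:7697  28:10071  29:3308  30:7108  31:14416
  32:7170  33:8023  34:14395  35:2839  36:1678  37:1599  38:650  39:2098
  40:7664  41:14773  42:242  43:3111  44:6373  45:7830  46:10649  47:11271
  48:2224  49:1428  50:4510  51:12574  52:134  53:3853  54:3662  55:6466
  56:6296  57:13431  58:3495  59:7315  60:15679  61:2968  62:5267  63:10655
  64:14810  65:8640  66:5084  67:7437  68:12454  69:9909  70:4421  71:11097
  72:12370  73:8696  74:11263  75:8246  76:3614  77:10376  78:3301  79:294
  80:12301  81:8275  82:1923  83:14535  84:10231  85:11756  86:11721  87:9873
  88:15409  89:4823  90:6545  91:7245  92:11983  93:14040  94:206  95:14099
  96:99  97:2005  98:9198  99:11991  100:8018  101:14131  102:8233  103:9372
  104:1845  105:750  106:7378  107:12561  108:5892  109:11433  110:1111  111:13550
  112:6556  113:11048  114:13005  115:10002  116:2887  117:13879  118:4594  119:13787
  120:9403  121:6704  122:12418  123:4786  124:14258  125:5272  126:10919
Giant step factor: 3275^(-127) ≡ 6969 (mod 16111).
Scan 8505·6969^i mod 16111 for i = 0, 1, …:
  i=0: 8505   i=1: 15087   i=2: 917   i=3: 10617
  i=4: 8161   i=5: 2179   i=6: 8889   i=7: 646
  i=8: 7005   i=9: 1515     …   i=29: 10894
  i=30: 5254
Match at i=30, j=22: x = 30·127 + 22 = 3832.

3832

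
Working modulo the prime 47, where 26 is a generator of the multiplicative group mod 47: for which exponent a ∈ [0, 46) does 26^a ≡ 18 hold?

2

Baby-step giant-step with m = ceil(sqrt(46)) = 7.
Baby table (26^j mod 47 for j=0..6):
  0:1  1:26  2:18  3:45  4:42  5:11  6:4
Giant step factor: 26^(-7) ≡ 33 (mod 47).
Scan 18·33^i mod 47 for i = 0, 1, …:
  i=0: 18
Match at i=0, j=2: a = 0·7 + 2 = 2.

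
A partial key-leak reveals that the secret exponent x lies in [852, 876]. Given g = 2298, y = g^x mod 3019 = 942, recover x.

Compute 2298^852 mod 3019 = 761, then multiply by 2298 repeatedly:
  2298^852=761  2298^853=777  2298^854=1317  2298^855=1428  2298^856=2910
  2298^857=95  2298^858=942
Found 942 at exponent 858.

858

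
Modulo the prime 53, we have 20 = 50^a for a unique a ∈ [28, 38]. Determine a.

Compute 50^28 mod 53 = 44, then multiply by 50 repeatedly:
  50^28=44  50^29=27  50^30=25  50^31=31  50^32=13
  50^33=14  50^34=11  50^35=20
Found 20 at exponent 35.

35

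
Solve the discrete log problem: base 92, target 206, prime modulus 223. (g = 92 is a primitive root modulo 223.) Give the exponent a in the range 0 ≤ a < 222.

51

Baby-step giant-step with m = ceil(sqrt(222)) = 15.
Baby table (92^j mod 223 for j=0..14):
  0:1  1:92  2:213  3:195  4:100  5:57  6:115  7:99
  8:188  9:125  10:127  11:88  12:68  13:12  14:212
Giant step factor: 92^(-15) ≡ 13 (mod 223).
Scan 206·13^i mod 223 for i = 0, 1, …:
  i=0: 206   i=1: 2   i=2: 26   i=3: 115
Match at i=3, j=6: a = 3·15 + 6 = 51.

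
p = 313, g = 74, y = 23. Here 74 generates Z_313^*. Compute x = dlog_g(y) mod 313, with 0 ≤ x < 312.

Baby-step giant-step with m = ceil(sqrt(312)) = 18.
Baby table (74^j mod 313 for j=0..17):
  0:1  1:74  2:155  3:202  4:237  5:10  6:114  7:298
  8:142  9:179  10:100  11:201  12:163  13:168  14:225  15:61
  16:132  17:65
Giant step factor: 74^(-18) ≡ 49 (mod 313).
Scan 23·49^i mod 313 for i = 0, 1, …:
  i=0: 23   i=1: 188   i=2: 135   i=3: 42
  i=4: 180   i=5: 56   i=6: 240   i=7: 179
Match at i=7, j=9: x = 7·18 + 9 = 135.

135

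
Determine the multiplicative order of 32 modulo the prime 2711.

The order of 32 must divide p − 1 = 2710 = 2 · 5 · 271.
Divisors: 1, 2, 5, 10, 271, 542, 1355, 2710.
Check each in increasing order: 32^1 ≡ 32;  32^2 ≡ 1024;  32^5 ≡ 385;  32^10 ≡ 1831;  32^271 ≡ 1.
Smallest exponent giving 1 is 271.

271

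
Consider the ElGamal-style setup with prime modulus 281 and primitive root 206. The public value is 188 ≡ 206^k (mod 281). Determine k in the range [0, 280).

Baby-step giant-step with m = ceil(sqrt(280)) = 17.
Baby table (206^j mod 281 for j=0..16):
  0:1  1:206  2:5  3:187  4:25  5:92  6:125  7:179
  8:63  9:52  10:34  11:260  12:170  13:176  14:7  15:37
  16:35
Giant step factor: 206^(-17) ≡ 120 (mod 281).
Scan 188·120^i mod 281 for i = 0, 1, …:
  i=0: 188   i=1: 80   i=2: 46   i=3: 181
  i=4: 83   i=5: 125
Match at i=5, j=6: k = 5·17 + 6 = 91.

91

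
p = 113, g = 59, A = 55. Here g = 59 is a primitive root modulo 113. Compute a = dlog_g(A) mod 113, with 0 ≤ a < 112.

59

Baby-step giant-step with m = ceil(sqrt(112)) = 11.
Baby table (59^j mod 113 for j=0..10):
  0:1  1:59  2:91  3:58  4:32  5:80  6:87  7:48
  8:7  9:74  10:72
Giant step factor: 59^(-11) ≡ 27 (mod 113).
Scan 55·27^i mod 113 for i = 0, 1, …:
  i=0: 55   i=1: 16   i=2: 93   i=3: 25
  i=4: 110   i=5: 32
Match at i=5, j=4: a = 5·11 + 4 = 59.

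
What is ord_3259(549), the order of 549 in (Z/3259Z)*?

3258

The order of 549 must divide p − 1 = 3258 = 2 · 3^2 · 181.
Divisors: 1, 2, 3, 6, 9, 18, 181, 362, 543, 1086, 1629, 3258.
Check each in increasing order: 549^1 ≡ 549;  549^2 ≡ 1573;  549^3 ≡ 3201;  549^6 ≡ 105;  549^9 ≡ 428;  549^18 ≡ 680;  549^181 ≡ 1756;  549^362 ≡ 522;  549^543 ≡ 853;  549^1086 ≡ 852;  549^1629 ≡ 3258;  549^3258 ≡ 1.
Smallest exponent giving 1 is 3258.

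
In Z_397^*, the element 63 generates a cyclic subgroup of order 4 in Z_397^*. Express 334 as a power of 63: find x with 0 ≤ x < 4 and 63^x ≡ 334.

Successive powers of 63 modulo 397:
  63^0=1  63^1=63  63^2=396  63^3=334
So 63^3 ≡ 334 (mod 397), giving x = 3.

3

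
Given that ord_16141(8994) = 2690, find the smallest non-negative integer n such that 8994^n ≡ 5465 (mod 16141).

1186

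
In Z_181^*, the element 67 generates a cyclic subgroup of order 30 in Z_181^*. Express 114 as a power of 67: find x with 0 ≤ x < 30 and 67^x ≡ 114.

Successive powers of 67 modulo 181:
  67^0=1  67^1=67  67^2=145  67^3=122  67^4=29  67^5=133
  67^6=42  67^7=99  67^8=117  67^9=56  67^10=132  67^11=156
  67^12=135  67^13=176  67^14=27  67^15=180  67^16=114
So 67^16 ≡ 114 (mod 181), giving x = 16.

16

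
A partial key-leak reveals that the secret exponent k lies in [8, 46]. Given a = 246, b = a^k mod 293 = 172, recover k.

32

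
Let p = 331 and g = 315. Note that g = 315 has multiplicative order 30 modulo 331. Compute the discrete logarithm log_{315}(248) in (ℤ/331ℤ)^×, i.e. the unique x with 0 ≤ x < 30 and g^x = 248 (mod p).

7

Successive powers of 315 modulo 331:
  315^0=1  315^1=315  315^2=256  315^3=207  315^4=329  315^5=32
  315^6=150  315^7=248
So 315^7 ≡ 248 (mod 331), giving x = 7.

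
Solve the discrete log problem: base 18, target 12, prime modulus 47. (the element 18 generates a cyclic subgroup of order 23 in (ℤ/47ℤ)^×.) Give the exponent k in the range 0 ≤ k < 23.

Successive powers of 18 modulo 47:
  18^0=1  18^1=18  18^2=42  18^3=4  18^4=25  18^5=27
  18^6=16  18^7=6  18^8=14  18^9=17  18^10=24  18^11=9
  18^12=21  18^13=2  18^14=36  18^15=37  18^16=8  18^17=3
  18^18=7  18^19=32  18^20=12
So 18^20 ≡ 12 (mod 47), giving k = 20.

20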